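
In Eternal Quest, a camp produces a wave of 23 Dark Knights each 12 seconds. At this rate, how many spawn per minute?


Spawns per minute = count * (60 / interval)
= 23 * (60 / 12)
= 23 * 5.0
= 115.0

115.0 per minute


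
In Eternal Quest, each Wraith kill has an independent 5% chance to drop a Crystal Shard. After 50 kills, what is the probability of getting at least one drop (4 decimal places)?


P(at least one) = 1 - P(none) = 1 - (1-p)^n
p = 5/100 = 0.05
1 - p = 0.95
(1 - p)^50 = 0.95^50 = 0.076945
P(at least one) = 1 - 0.076945 = 0.9231

0.9231


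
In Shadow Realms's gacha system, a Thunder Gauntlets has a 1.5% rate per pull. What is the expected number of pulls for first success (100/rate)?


Expected pulls for a geometric distribution = 1/p = 100 / rate%
= 100 / 1.5
= 66.67

66.67 pulls


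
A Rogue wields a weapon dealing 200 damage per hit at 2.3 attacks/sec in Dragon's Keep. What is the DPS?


DPS = damage * attack_speed
= 200 * 2.3
= 460.0

460.0 DPS


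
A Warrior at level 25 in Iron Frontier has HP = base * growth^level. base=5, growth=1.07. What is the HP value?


value = base * growth^level
= 5 * 1.07^25
= 5 * 5.427433
= 27.14

27.14 HP


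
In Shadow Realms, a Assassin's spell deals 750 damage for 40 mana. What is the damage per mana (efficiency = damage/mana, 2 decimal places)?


Efficiency = damage / mana
= 750 / 40
= 18.75

18.75 dmg/mana


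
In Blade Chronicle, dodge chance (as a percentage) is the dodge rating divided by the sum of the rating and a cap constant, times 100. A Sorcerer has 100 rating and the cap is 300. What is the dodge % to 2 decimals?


dodge% = 100 / (100 + 300) * 100
= 100 / 400 * 100
= 0.25 * 100
= 25.00%

25.00%


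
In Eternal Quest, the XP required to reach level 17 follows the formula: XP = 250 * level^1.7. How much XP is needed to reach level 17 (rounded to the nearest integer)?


XP = 250 * level^1.7
Substitute level = 17:
XP = 250 * 17^1.7
= 250 * 123.5274
= 30882

30882 XP


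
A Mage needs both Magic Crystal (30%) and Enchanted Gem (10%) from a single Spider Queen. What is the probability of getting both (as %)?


For independent events, P(both) = P(A) * P(B)
= 30% * 10%
= 300 / 100 %
= 3.0%

3.0%


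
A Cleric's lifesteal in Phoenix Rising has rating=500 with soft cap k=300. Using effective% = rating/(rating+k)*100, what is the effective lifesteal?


effective% = rating / (rating + k) * 100
= 500 / (500 + 300) * 100
= 500 / 800 * 100
= 0.625 * 100
= 62.50%

62.50%


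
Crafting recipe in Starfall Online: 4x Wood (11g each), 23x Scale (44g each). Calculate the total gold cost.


Cost breakdown:
  Wood: 4 * 11 = 44
  Scale: 23 * 44 = 1012
Total = 44 + 1012 = 1056

1056 gold


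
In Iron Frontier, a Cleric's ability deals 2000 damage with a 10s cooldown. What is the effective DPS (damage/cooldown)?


DPS = damage / cooldown
= 2000 / 10
= 200.00

200.00 DPS


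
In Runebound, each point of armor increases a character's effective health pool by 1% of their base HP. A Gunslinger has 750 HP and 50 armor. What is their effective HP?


EHP = 750 * (1 + 50/100)
= 750 * (1 + 0.5)
= 750 * 1.5
= 1125.0

1125.0 EHP


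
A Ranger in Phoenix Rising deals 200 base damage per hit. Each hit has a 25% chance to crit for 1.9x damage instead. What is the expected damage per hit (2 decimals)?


E[dmg] = base * (1 + crit_chance * (crit_mult - 1))
cc as decimal = 25/100 = 0.25
cm - 1 = 1.9 - 1 = 0.9
Bonus factor = 0.25 * 0.9 = 0.225
Total multiplier = 1 + 0.225 = 1.225
Expected damage = 200 * 1.225 = 245.00

245.00 damage


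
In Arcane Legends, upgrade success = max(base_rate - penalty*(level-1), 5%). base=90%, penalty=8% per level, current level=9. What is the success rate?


raw_rate = 90 - 8 * (9 - 1)
= 90 - 8 * 8
= 90 - 64
= 26
Apply floor: max(26, 5) = 26%

26%


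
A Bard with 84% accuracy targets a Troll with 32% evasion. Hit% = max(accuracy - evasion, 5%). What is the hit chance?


accuracy - evasion = 84 - 32 = 52
Apply floor: max(52, 5) = 52
Hit chance = 52%

52%


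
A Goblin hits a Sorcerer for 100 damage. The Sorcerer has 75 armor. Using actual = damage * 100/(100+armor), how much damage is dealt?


actual = 100 * 100 / (100 + 75)
= 100 * 100 / 175
= 10000 / 175
= 57.14

57.14 damage


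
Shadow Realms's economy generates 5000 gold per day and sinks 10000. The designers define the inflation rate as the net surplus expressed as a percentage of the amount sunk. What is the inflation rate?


Net gold = 5000 - 10000 = -5000
Inflation rate = net / sunk * 100 = -5000 / 10000 * 100
= -0.5 * 100
= -50.00%

-50.00%


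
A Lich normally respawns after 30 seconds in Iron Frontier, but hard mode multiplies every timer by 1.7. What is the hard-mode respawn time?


Respawn time = base * multiplier
= 30 * 1.7
= 51.0 seconds

51.0 seconds


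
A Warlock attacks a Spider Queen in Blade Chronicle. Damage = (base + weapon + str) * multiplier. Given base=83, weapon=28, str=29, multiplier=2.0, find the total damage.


Sum base + weapon + str = 83 + 28 + 29 = 140
Multiply by 2.0:
140 * 2.0 = 280.0

280.0 damage


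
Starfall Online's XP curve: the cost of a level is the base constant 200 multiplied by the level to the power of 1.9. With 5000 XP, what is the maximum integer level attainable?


XP = 200 * level^1.9, so level = (XP / 200)^(1/1.9)
= (5000 / 200)^(1/1.9)
= 25.0^0.5263
= 5.442
Floor: level = 5

level 5


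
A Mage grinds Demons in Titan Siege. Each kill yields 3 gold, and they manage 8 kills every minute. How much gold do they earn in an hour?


Gold per minute = 3 * 8 = 24
Gold per hour = 24 * 60 = 1440

1440 gold/hour


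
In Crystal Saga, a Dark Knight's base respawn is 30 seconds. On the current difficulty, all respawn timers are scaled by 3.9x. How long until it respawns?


Respawn time = base * multiplier
= 30 * 3.9
= 117.0 seconds

117.0 seconds


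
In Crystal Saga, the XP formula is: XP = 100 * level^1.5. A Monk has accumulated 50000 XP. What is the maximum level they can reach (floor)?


XP = 100 * level^1.5, so level = (XP / 100)^(1/1.5)
= (50000 / 100)^(1/1.5)
= 500.0^0.6667
= 62.9961
Floor: level = 62

level 62


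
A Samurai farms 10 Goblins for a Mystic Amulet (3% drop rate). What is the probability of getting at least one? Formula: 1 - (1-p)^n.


P(at least one) = 1 - P(none) = 1 - (1-p)^n
p = 3/100 = 0.03
1 - p = 0.97
(1 - p)^10 = 0.97^10 = 0.737424
P(at least one) = 1 - 0.737424 = 0.2626

0.2626


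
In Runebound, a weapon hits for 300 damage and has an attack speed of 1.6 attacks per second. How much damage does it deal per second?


DPS = damage * attack_speed
= 300 * 1.6
= 480.0

480.0 DPS


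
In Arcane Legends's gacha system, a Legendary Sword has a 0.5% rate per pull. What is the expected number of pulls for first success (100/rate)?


Expected pulls for a geometric distribution = 1/p = 100 / rate%
= 100 / 0.5
= 200.0

200.0 pulls


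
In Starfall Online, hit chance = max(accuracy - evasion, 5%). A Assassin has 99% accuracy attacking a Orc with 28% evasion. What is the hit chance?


accuracy - evasion = 99 - 28 = 71
Apply floor: max(71, 5) = 71
Hit chance = 71%

71%


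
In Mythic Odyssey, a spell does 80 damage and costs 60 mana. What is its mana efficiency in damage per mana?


Efficiency = damage / mana
= 80 / 60
= 1.33

1.33 dmg/mana


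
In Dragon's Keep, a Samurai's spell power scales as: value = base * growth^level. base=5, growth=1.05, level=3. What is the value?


value = base * growth^level
= 5 * 1.05^3
= 5 * 1.157625
= 5.79

5.79 spell power


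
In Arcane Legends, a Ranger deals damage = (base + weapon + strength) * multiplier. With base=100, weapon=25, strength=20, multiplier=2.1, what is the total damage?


Sum base + weapon + str = 100 + 25 + 20 = 145
Multiply by 2.1:
145 * 2.1 = 304.5

304.5 damage


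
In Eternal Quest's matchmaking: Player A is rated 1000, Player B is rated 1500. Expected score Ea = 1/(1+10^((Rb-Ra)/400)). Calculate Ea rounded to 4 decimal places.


Elo expected score: Ea = 1/(1 + 10^((Rb-Ra)/400))
Rb - Ra = 1500 - 1000 = 500
(Rb-Ra)/400 = 500/400 = 1.25
10^1.25 = 17.782794
Ea = 1/(1 + 17.782794) = 1/18.782794 = 0.0532

0.0532


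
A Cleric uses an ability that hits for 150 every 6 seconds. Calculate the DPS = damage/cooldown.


DPS = damage / cooldown
= 150 / 6
= 25.00

25.00 DPS


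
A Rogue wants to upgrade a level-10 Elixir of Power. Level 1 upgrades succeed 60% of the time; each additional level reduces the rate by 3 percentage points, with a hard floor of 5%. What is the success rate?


raw_rate = 60 - 3 * (10 - 1)
= 60 - 3 * 9
= 60 - 27
= 33
Apply floor: max(33, 5) = 33%

33%


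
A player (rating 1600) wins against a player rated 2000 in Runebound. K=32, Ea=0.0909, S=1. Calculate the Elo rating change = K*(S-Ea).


Elo update: delta = K * (S - Ea), where S = 1 (wins)
S - Ea = 1 - 0.0909 = 0.9091
Rating change = 32 * 0.9091
= 29.09

29.09 rating points


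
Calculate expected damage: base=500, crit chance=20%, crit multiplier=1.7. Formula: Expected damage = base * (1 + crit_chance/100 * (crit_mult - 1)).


E[dmg] = base * (1 + crit_chance * (crit_mult - 1))
cc as decimal = 20/100 = 0.2
cm - 1 = 1.7 - 1 = 0.7
Bonus factor = 0.2 * 0.7 = 0.14
Total multiplier = 1 + 0.14 = 1.14
Expected damage = 500 * 1.14 = 570.00

570.00 damage


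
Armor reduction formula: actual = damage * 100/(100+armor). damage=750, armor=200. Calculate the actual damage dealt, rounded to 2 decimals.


actual = 750 * 100 / (100 + 200)
= 750 * 100 / 300
= 75000 / 300
= 250.00

250.00 damage


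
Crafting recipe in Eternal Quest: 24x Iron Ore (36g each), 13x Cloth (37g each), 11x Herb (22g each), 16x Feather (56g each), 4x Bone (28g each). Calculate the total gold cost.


Cost breakdown:
  Iron Ore: 24 * 36 = 864
  Cloth: 13 * 37 = 481
  Herb: 11 * 22 = 242
  Feather: 16 * 56 = 896
  Bone: 4 * 28 = 112
Total = 864 + 481 + 242 + 896 + 112 = 2595

2595 gold


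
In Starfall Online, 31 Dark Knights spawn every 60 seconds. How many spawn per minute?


Spawns per minute = count * (60 / interval)
= 31 * (60 / 60)
= 31 * 1.0
= 31.0

31.0 per minute


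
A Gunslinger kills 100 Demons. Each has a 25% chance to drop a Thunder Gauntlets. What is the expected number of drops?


Expected drops = kills * (drop_rate / 100)
= 100 * (25 / 100)
= 100 * 0.25
= 25.0

25.0 drops


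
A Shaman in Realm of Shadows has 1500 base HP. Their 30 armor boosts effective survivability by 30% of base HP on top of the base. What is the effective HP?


EHP = 1500 * (1 + 30/100)
= 1500 * (1 + 0.3)
= 1500 * 1.3
= 1950.0

1950.0 EHP


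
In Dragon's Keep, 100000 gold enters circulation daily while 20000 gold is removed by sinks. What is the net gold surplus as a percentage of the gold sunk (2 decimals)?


Net gold = 100000 - 20000 = 80000
Inflation rate = net / sunk * 100 = 80000 / 20000 * 100
= 4.0 * 100
= 400.00%

400.00%


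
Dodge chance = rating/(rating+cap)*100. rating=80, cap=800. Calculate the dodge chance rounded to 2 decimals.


dodge% = 80 / (80 + 800) * 100
= 80 / 880 * 100
= 0.090909 * 100
= 9.09%

9.09%


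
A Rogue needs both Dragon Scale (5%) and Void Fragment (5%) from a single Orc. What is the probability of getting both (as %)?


For independent events, P(both) = P(A) * P(B)
= 5% * 5%
= 25 / 100 %
= 0.25%

0.25%


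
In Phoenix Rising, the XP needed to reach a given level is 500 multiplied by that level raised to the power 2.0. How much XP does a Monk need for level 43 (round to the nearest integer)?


XP = 500 * level^2.0
Substitute level = 43:
XP = 500 * 43^2.0
= 500 * 1849.0
= 924500

924500 XP


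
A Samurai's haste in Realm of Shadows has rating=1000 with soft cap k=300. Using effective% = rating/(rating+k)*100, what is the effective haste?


effective% = rating / (rating + k) * 100
= 1000 / (1000 + 300) * 100
= 1000 / 1300 * 100
= 0.769231 * 100
= 76.92%

76.92%


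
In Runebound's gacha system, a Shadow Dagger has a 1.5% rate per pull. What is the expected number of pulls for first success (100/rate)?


Expected pulls for a geometric distribution = 1/p = 100 / rate%
= 100 / 1.5
= 66.67

66.67 pulls


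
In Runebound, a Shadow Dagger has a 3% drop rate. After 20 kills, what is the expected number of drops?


Expected drops = kills * (drop_rate / 100)
= 20 * (3 / 100)
= 20 * 0.03
= 0.6

0.6 drops


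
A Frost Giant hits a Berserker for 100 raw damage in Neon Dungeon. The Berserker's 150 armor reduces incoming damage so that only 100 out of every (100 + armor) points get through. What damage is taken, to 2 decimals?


actual = 100 * 100 / (100 + 150)
= 100 * 100 / 250
= 10000 / 250
= 40.00

40.00 damage


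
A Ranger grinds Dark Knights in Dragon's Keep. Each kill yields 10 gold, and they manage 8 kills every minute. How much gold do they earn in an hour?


Gold per minute = 10 * 8 = 80
Gold per hour = 80 * 60 = 4800

4800 gold/hour


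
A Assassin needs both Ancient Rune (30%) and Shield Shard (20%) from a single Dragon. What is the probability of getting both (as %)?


For independent events, P(both) = P(A) * P(B)
= 30% * 20%
= 600 / 100 %
= 6.0%

6.0%


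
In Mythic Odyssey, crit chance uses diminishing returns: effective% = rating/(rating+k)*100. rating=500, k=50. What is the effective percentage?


effective% = rating / (rating + k) * 100
= 500 / (500 + 50) * 100
= 500 / 550 * 100
= 0.909091 * 100
= 90.91%

90.91%


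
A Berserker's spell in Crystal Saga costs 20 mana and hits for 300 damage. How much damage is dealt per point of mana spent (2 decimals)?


Efficiency = damage / mana
= 300 / 20
= 15.00

15.00 dmg/mana


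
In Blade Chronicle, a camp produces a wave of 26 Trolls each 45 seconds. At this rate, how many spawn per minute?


Spawns per minute = count * (60 / interval)
= 26 * (60 / 45)
= 26 * 1.3333
= 34.67

34.67 per minute


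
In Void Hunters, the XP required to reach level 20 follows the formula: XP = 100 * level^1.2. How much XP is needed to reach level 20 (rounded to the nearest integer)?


XP = 100 * level^1.2
Substitute level = 20:
XP = 100 * 20^1.2
= 100 * 36.4113
= 3641

3641 XP


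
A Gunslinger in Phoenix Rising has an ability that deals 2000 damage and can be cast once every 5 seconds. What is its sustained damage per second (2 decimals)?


DPS = damage / cooldown
= 2000 / 5
= 400.00

400.00 DPS


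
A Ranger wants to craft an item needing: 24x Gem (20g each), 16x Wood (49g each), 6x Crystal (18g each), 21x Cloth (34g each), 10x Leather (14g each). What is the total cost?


Cost breakdown:
  Gem: 24 * 20 = 480
  Wood: 16 * 49 = 784
  Crystal: 6 * 18 = 108
  Cloth: 21 * 34 = 714
  Leather: 10 * 14 = 140
Total = 480 + 784 + 108 + 714 + 140 = 2226

2226 gold


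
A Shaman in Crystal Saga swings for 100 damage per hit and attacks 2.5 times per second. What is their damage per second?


DPS = damage * attack_speed
= 100 * 2.5
= 250.0

250.0 DPS


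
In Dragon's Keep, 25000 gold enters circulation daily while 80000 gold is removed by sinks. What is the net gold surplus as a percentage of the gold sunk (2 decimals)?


Net gold = 25000 - 80000 = -55000
Inflation rate = net / sunk * 100 = -55000 / 80000 * 100
= -0.6875 * 100
= -68.75%

-68.75%


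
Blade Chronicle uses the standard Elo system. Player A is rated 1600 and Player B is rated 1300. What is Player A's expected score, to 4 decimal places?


Elo expected score: Ea = 1/(1 + 10^((Rb-Ra)/400))
Rb - Ra = 1300 - 1600 = -300
(Rb-Ra)/400 = -300/400 = -0.75
10^-0.75 = 0.177828
Ea = 1/(1 + 0.177828) = 1/1.177828 = 0.8490

0.8490


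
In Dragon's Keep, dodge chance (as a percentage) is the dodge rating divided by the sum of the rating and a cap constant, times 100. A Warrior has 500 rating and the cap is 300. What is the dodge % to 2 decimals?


dodge% = 500 / (500 + 300) * 100
= 500 / 800 * 100
= 0.625 * 100
= 62.50%

62.50%


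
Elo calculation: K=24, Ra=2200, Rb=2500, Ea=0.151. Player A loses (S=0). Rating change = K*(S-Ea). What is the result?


Elo update: delta = K * (S - Ea), where S = 0 (loses)
S - Ea = 0 - 0.151 = -0.151
Rating change = 24 * -0.151
= -3.62

-3.62 rating points


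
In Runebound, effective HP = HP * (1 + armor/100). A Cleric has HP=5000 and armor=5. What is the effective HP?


EHP = 5000 * (1 + 5/100)
= 5000 * (1 + 0.05)
= 5000 * 1.05
= 5250.0

5250.0 EHP


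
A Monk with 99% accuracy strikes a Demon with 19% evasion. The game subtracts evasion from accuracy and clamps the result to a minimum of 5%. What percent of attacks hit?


accuracy - evasion = 99 - 19 = 80
Apply floor: max(80, 5) = 80
Hit chance = 80%

80%


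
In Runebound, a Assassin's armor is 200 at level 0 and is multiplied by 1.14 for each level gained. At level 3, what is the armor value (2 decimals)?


value = base * growth^level
= 200 * 1.14^3
= 200 * 1.481544
= 296.31

296.31 armor


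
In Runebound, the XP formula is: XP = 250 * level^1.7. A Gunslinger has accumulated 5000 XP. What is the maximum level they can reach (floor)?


XP = 250 * level^1.7, so level = (XP / 250)^(1/1.7)
= (5000 / 250)^(1/1.7)
= 20.0^0.5882
= 5.8252
Floor: level = 5

level 5


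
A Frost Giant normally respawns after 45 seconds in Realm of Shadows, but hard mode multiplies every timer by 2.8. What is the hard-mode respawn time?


Respawn time = base * multiplier
= 45 * 2.8
= 126.0 seconds

126.0 seconds


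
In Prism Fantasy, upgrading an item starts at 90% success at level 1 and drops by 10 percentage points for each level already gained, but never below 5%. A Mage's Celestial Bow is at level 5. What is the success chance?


raw_rate = 90 - 10 * (5 - 1)
= 90 - 10 * 4
= 90 - 40
= 50
Apply floor: max(50, 5) = 50%

50%


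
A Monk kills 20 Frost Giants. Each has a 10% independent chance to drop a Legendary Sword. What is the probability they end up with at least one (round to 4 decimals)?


P(at least one) = 1 - P(none) = 1 - (1-p)^n
p = 10/100 = 0.1
1 - p = 0.9
(1 - p)^20 = 0.9^20 = 0.121577
P(at least one) = 1 - 0.121577 = 0.8784

0.8784


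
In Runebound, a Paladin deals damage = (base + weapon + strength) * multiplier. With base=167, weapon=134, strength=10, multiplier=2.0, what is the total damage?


Sum base + weapon + str = 167 + 134 + 10 = 311
Multiply by 2.0:
311 * 2.0 = 622.0

622.0 damage


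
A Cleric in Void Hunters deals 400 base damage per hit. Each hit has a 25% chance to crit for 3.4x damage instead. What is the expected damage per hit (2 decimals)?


E[dmg] = base * (1 + crit_chance * (crit_mult - 1))
cc as decimal = 25/100 = 0.25
cm - 1 = 3.4 - 1 = 2.4
Bonus factor = 0.25 * 2.4 = 0.6
Total multiplier = 1 + 0.6 = 1.6
Expected damage = 400 * 1.6 = 640.00

640.00 damage


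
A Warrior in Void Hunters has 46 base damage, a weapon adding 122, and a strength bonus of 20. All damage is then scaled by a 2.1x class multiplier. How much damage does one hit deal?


Sum base + weapon + str = 46 + 122 + 20 = 188
Multiply by 2.1:
188 * 2.1 = 394.8

394.8 damage


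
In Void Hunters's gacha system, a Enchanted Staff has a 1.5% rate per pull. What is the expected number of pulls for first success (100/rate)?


Expected pulls for a geometric distribution = 1/p = 100 / rate%
= 100 / 1.5
= 66.67

66.67 pulls


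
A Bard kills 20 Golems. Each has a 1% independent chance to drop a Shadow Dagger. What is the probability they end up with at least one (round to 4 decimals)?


P(at least one) = 1 - P(none) = 1 - (1-p)^n
p = 1/100 = 0.01
1 - p = 0.99
(1 - p)^20 = 0.99^20 = 0.817907
P(at least one) = 1 - 0.817907 = 0.1821

0.1821


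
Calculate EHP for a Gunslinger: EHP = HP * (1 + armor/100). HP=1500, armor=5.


EHP = 1500 * (1 + 5/100)
= 1500 * (1 + 0.05)
= 1500 * 1.05
= 1575.0

1575.0 EHP


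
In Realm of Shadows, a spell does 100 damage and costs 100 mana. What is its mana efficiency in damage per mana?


Efficiency = damage / mana
= 100 / 100
= 1.00

1.00 dmg/mana


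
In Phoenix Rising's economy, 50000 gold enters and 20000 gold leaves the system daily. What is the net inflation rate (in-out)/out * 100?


Net gold = 50000 - 20000 = 30000
Inflation rate = net / sunk * 100 = 30000 / 20000 * 100
= 1.5 * 100
= 150.00%

150.00%


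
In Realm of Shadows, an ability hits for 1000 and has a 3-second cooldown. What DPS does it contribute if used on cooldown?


DPS = damage / cooldown
= 1000 / 3
= 333.33

333.33 DPS


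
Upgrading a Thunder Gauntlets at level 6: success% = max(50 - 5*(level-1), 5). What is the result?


raw_rate = 50 - 5 * (6 - 1)
= 50 - 5 * 5
= 50 - 25
= 25
Apply floor: max(25, 5) = 25%

25%


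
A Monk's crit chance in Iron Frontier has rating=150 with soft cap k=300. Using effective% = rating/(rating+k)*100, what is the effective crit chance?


effective% = rating / (rating + k) * 100
= 150 / (150 + 300) * 100
= 150 / 450 * 100
= 0.333333 * 100
= 33.33%

33.33%


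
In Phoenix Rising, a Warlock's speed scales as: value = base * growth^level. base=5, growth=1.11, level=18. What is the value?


value = base * growth^level
= 5 * 1.11^18
= 5 * 6.543553
= 32.72

32.72 speed


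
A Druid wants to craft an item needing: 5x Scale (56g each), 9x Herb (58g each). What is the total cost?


Cost breakdown:
  Scale: 5 * 56 = 280
  Herb: 9 * 58 = 522
Total = 280 + 522 = 802

802 gold


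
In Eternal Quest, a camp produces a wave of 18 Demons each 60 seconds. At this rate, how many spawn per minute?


Spawns per minute = count * (60 / interval)
= 18 * (60 / 60)
= 18 * 1.0
= 18.0

18.0 per minute


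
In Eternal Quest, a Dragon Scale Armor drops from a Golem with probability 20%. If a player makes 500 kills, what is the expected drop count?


Expected drops = kills * (drop_rate / 100)
= 500 * (20 / 100)
= 500 * 0.2
= 100.0

100.0 drops


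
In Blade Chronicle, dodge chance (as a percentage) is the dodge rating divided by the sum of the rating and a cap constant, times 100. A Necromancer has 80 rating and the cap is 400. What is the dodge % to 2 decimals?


dodge% = 80 / (80 + 400) * 100
= 80 / 480 * 100
= 0.166667 * 100
= 16.67%

16.67%


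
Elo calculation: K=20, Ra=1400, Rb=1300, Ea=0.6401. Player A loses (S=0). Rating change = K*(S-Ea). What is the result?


Elo update: delta = K * (S - Ea), where S = 0 (loses)
S - Ea = 0 - 0.6401 = -0.6401
Rating change = 20 * -0.6401
= -12.80

-12.80 rating points


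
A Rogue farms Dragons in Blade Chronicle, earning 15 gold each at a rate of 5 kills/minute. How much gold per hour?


Gold per minute = 15 * 5 = 75
Gold per hour = 75 * 60 = 4500

4500 gold/hour


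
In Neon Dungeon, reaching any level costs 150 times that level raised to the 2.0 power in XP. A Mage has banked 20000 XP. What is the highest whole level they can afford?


XP = 150 * level^2.0, so level = (XP / 150)^(1/2.0)
= (20000 / 150)^(1/2.0)
= 133.3333^0.5
= 11.547
Floor: level = 11

level 11


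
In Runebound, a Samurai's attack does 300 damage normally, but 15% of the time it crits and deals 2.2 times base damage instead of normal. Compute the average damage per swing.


E[dmg] = base * (1 + crit_chance * (crit_mult - 1))
cc as decimal = 15/100 = 0.15
cm - 1 = 2.2 - 1 = 1.2
Bonus factor = 0.15 * 1.2 = 0.18
Total multiplier = 1 + 0.18 = 1.18
Expected damage = 300 * 1.18 = 354.00

354.00 damage


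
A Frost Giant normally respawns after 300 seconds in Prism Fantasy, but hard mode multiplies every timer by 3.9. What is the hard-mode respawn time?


Respawn time = base * multiplier
= 300 * 3.9
= 1170.0 seconds

1170.0 seconds


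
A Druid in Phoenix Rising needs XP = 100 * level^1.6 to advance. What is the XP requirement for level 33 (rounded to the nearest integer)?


XP = 100 * level^1.6
Substitute level = 33:
XP = 100 * 33^1.6
= 100 * 268.9195
= 26892

26892 XP


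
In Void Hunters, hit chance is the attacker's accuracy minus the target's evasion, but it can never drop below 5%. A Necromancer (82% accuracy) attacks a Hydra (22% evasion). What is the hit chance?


accuracy - evasion = 82 - 22 = 60
Apply floor: max(60, 5) = 60
Hit chance = 60%

60%


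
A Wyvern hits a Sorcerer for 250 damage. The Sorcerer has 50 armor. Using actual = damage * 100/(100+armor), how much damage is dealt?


actual = 250 * 100 / (100 + 50)
= 250 * 100 / 150
= 25000 / 150
= 166.67

166.67 damage


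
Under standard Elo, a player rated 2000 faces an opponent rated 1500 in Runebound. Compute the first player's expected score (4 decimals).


Elo expected score: Ea = 1/(1 + 10^((Rb-Ra)/400))
Rb - Ra = 1500 - 2000 = -500
(Rb-Ra)/400 = -500/400 = -1.25
10^-1.25 = 0.056234
Ea = 1/(1 + 0.056234) = 1/1.056234 = 0.9468

0.9468


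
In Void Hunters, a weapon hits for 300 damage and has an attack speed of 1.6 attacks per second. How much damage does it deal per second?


DPS = damage * attack_speed
= 300 * 1.6
= 480.0

480.0 DPS


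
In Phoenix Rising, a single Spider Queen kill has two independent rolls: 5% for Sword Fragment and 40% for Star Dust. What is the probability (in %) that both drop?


For independent events, P(both) = P(A) * P(B)
= 5% * 40%
= 200 / 100 %
= 2.0%

2.0%


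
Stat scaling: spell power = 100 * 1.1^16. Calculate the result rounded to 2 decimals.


value = base * growth^level
= 100 * 1.1^16
= 100 * 4.594973
= 459.50

459.50 spell power


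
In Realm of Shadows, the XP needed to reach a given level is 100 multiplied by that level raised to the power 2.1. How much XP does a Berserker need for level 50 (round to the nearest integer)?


XP = 100 * level^2.1
Substitute level = 50:
XP = 100 * 50^2.1
= 100 * 3696.8941
= 369689

369689 XP


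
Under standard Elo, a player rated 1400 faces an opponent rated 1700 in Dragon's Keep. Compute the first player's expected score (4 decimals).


Elo expected score: Ea = 1/(1 + 10^((Rb-Ra)/400))
Rb - Ra = 1700 - 1400 = 300
(Rb-Ra)/400 = 300/400 = 0.75
10^0.75 = 5.623413
Ea = 1/(1 + 5.623413) = 1/6.623413 = 0.1510

0.1510


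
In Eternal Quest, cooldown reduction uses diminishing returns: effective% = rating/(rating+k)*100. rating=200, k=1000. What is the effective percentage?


effective% = rating / (rating + k) * 100
= 200 / (200 + 1000) * 100
= 200 / 1200 * 100
= 0.166667 * 100
= 16.67%

16.67%


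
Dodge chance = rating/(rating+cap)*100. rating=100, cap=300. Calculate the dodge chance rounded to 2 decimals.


dodge% = 100 / (100 + 300) * 100
= 100 / 400 * 100
= 0.25 * 100
= 25.00%

25.00%


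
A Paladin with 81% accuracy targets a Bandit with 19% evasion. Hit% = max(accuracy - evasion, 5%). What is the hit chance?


accuracy - evasion = 81 - 19 = 62
Apply floor: max(62, 5) = 62
Hit chance = 62%

62%


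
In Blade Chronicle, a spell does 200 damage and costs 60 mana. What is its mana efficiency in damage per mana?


Efficiency = damage / mana
= 200 / 60
= 3.33

3.33 dmg/mana


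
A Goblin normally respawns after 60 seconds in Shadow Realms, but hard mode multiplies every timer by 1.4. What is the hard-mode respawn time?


Respawn time = base * multiplier
= 60 * 1.4
= 84.0 seconds

84.0 seconds


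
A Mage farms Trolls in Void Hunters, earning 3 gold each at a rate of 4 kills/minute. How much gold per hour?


Gold per minute = 3 * 4 = 12
Gold per hour = 12 * 60 = 720

720 gold/hour


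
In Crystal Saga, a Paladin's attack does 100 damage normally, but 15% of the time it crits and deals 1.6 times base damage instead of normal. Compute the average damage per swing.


E[dmg] = base * (1 + crit_chance * (crit_mult - 1))
cc as decimal = 15/100 = 0.15
cm - 1 = 1.6 - 1 = 0.6
Bonus factor = 0.15 * 0.6 = 0.09
Total multiplier = 1 + 0.09 = 1.09
Expected damage = 100 * 1.09 = 109.00

109.00 damage


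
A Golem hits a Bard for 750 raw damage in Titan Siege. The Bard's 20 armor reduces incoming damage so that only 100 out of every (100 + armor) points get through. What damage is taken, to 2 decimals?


actual = 750 * 100 / (100 + 20)
= 750 * 100 / 120
= 75000 / 120
= 625.00

625.00 damage


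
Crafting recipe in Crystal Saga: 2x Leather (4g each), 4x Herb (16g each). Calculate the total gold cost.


Cost breakdown:
  Leather: 2 * 4 = 8
  Herb: 4 * 16 = 64
Total = 8 + 64 = 72

72 gold


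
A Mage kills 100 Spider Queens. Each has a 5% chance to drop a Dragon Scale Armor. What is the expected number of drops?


Expected drops = kills * (drop_rate / 100)
= 100 * (5 / 100)
= 100 * 0.05
= 5.0

5.0 drops


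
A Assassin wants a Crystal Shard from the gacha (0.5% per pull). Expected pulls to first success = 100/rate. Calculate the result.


Expected pulls for a geometric distribution = 1/p = 100 / rate%
= 100 / 0.5
= 200.0

200.0 pulls


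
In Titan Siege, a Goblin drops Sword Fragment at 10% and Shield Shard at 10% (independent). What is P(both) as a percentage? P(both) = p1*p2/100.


For independent events, P(both) = P(A) * P(B)
= 10% * 10%
= 100 / 100 %
= 1.0%

1.0%


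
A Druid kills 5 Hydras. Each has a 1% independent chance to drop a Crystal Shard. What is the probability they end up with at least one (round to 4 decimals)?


P(at least one) = 1 - P(none) = 1 - (1-p)^n
p = 1/100 = 0.01
1 - p = 0.99
(1 - p)^5 = 0.99^5 = 0.950990
P(at least one) = 1 - 0.950990 = 0.0490

0.0490


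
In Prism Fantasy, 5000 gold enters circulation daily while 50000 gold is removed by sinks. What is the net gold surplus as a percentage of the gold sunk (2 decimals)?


Net gold = 5000 - 50000 = -45000
Inflation rate = net / sunk * 100 = -45000 / 50000 * 100
= -0.9 * 100
= -90.00%

-90.00%


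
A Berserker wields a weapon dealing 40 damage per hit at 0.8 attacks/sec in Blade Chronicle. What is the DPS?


DPS = damage * attack_speed
= 40 * 0.8
= 32.0

32.0 DPS


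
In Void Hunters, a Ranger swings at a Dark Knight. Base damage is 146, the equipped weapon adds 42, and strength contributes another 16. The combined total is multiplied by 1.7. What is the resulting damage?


Sum base + weapon + str = 146 + 42 + 16 = 204
Multiply by 1.7:
204 * 1.7 = 346.8

346.8 damage


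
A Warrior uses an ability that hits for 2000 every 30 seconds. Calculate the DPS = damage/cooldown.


DPS = damage / cooldown
= 2000 / 30
= 66.67

66.67 DPS


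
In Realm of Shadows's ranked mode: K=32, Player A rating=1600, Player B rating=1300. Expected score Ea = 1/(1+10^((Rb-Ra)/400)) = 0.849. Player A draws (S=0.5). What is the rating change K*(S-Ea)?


Elo update: delta = K * (S - Ea), where S = 0.5 (draws)
S - Ea = 0.5 - 0.849 = -0.349
Rating change = 32 * -0.349
= -11.17

-11.17 rating points


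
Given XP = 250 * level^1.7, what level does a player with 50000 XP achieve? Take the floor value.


XP = 250 * level^1.7, so level = (XP / 250)^(1/1.7)
= (50000 / 250)^(1/1.7)
= 200.0^0.5882
= 22.5708
Floor: level = 22

level 22


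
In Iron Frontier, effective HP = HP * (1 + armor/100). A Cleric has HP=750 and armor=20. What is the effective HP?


EHP = 750 * (1 + 20/100)
= 750 * (1 + 0.2)
= 750 * 1.2
= 900.0

900.0 EHP


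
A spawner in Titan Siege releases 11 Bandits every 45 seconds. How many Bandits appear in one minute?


Spawns per minute = count * (60 / interval)
= 11 * (60 / 45)
= 11 * 1.3333
= 14.67

14.67 per minute


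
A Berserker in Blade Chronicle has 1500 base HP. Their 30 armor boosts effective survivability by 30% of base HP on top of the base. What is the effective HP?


EHP = 1500 * (1 + 30/100)
= 1500 * (1 + 0.3)
= 1500 * 1.3
= 1950.0

1950.0 EHP


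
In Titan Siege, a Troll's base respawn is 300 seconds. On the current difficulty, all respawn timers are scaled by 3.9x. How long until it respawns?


Respawn time = base * multiplier
= 300 * 3.9
= 1170.0 seconds

1170.0 seconds


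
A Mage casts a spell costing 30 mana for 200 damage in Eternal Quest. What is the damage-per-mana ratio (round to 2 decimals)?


Efficiency = damage / mana
= 200 / 30
= 6.67

6.67 dmg/mana


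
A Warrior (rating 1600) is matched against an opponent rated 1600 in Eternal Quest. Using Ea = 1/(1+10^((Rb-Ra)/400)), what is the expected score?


Elo expected score: Ea = 1/(1 + 10^((Rb-Ra)/400))
Rb - Ra = 1600 - 1600 = 0
(Rb-Ra)/400 = 0/400 = 0.0
10^0.0 = 1.0
Ea = 1/(1 + 1.0) = 1/2.0 = 0.5000

0.5000


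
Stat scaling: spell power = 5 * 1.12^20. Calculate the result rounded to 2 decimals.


value = base * growth^level
= 5 * 1.12^20
= 5 * 9.646293
= 48.23

48.23 spell power


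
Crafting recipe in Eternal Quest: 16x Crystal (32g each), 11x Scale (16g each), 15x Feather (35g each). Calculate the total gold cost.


Cost breakdown:
  Crystal: 16 * 32 = 512
  Scale: 11 * 16 = 176
  Feather: 15 * 35 = 525
Total = 512 + 176 + 525 = 1213

1213 gold


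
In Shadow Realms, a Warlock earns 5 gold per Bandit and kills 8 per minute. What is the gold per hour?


Gold per minute = 5 * 8 = 40
Gold per hour = 40 * 60 = 2400

2400 gold/hour


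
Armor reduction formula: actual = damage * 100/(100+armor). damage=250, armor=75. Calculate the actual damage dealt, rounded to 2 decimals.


actual = 250 * 100 / (100 + 75)
= 250 * 100 / 175
= 25000 / 175
= 142.86

142.86 damage


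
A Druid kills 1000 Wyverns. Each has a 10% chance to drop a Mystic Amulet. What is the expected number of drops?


Expected drops = kills * (drop_rate / 100)
= 1000 * (10 / 100)
= 1000 * 0.1
= 100.0

100.0 drops


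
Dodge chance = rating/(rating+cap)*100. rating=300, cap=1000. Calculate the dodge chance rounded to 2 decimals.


dodge% = 300 / (300 + 1000) * 100
= 300 / 1300 * 100
= 0.230769 * 100
= 23.08%

23.08%


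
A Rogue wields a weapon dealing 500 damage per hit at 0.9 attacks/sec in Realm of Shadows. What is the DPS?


DPS = damage * attack_speed
= 500 * 0.9
= 450.0

450.0 DPS


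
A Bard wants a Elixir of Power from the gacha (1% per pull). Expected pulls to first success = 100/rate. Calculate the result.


Expected pulls for a geometric distribution = 1/p = 100 / rate%
= 100 / 1
= 100.0

100.0 pulls


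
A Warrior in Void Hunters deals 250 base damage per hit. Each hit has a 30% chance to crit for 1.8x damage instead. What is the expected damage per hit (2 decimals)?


E[dmg] = base * (1 + crit_chance * (crit_mult - 1))
cc as decimal = 30/100 = 0.3
cm - 1 = 1.8 - 1 = 0.8
Bonus factor = 0.3 * 0.8 = 0.24
Total multiplier = 1 + 0.24 = 1.24
Expected damage = 250 * 1.24 = 310.00

310.00 damage


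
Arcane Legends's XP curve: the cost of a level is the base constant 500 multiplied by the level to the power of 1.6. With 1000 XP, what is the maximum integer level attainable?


XP = 500 * level^1.6, so level = (XP / 500)^(1/1.6)
= (1000 / 500)^(1/1.6)
= 2.0^0.625
= 1.5422
Floor: level = 1

level 1


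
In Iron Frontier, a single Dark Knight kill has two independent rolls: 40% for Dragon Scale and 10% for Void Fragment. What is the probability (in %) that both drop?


For independent events, P(both) = P(A) * P(B)
= 40% * 10%
= 400 / 100 %
= 4.0%

4.0%


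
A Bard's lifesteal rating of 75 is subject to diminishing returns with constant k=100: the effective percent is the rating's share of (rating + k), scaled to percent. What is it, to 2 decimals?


effective% = rating / (rating + k) * 100
= 75 / (75 + 100) * 100
= 75 / 175 * 100
= 0.428571 * 100
= 42.86%

42.86%


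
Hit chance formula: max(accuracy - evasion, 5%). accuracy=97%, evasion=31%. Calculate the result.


accuracy - evasion = 97 - 31 = 66
Apply floor: max(66, 5) = 66
Hit chance = 66%

66%


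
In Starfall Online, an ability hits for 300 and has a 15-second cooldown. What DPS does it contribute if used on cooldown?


DPS = damage / cooldown
= 300 / 15
= 20.00

20.00 DPS


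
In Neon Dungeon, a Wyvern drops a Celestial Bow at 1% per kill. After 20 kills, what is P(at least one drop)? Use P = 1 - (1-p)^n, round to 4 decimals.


P(at least one) = 1 - P(none) = 1 - (1-p)^n
p = 1/100 = 0.01
1 - p = 0.99
(1 - p)^20 = 0.99^20 = 0.817907
P(at least one) = 1 - 0.817907 = 0.1821

0.1821


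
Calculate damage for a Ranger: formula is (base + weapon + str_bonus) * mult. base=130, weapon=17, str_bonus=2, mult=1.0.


Sum base + weapon + str = 130 + 17 + 2 = 149
Multiply by 1.0:
149 * 1.0 = 149.0

149.0 damage


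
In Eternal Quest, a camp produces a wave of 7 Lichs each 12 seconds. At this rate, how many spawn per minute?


Spawns per minute = count * (60 / interval)
= 7 * (60 / 12)
= 7 * 5.0
= 35.0

35.0 per minute


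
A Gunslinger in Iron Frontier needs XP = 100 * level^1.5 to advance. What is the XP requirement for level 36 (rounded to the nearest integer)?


XP = 100 * level^1.5
Substitute level = 36:
XP = 100 * 36^1.5
= 100 * 216.0
= 21600

21600 XP


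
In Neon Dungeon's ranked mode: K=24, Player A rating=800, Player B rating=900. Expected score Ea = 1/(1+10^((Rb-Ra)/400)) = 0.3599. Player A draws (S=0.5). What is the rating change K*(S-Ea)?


Elo update: delta = K * (S - Ea), where S = 0.5 (draws)
S - Ea = 0.5 - 0.3599 = 0.1401
Rating change = 24 * 0.1401
= 3.36

3.36 rating points


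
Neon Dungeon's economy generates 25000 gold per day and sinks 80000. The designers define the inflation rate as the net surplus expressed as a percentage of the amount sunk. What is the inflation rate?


Net gold = 25000 - 80000 = -55000
Inflation rate = net / sunk * 100 = -55000 / 80000 * 100
= -0.6875 * 100
= -68.75%

-68.75%


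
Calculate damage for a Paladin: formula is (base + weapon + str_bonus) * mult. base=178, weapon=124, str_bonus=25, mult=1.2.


Sum base + weapon + str = 178 + 124 + 25 = 327
Multiply by 1.2:
327 * 1.2 = 392.4

392.4 damage


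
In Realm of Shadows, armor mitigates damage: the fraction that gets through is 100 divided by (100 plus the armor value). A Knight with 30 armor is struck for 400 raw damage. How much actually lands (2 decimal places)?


actual = 400 * 100 / (100 + 30)
= 400 * 100 / 130
= 40000 / 130
= 307.69

307.69 damage


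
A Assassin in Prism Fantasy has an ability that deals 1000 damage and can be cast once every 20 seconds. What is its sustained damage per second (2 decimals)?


DPS = damage / cooldown
= 1000 / 20
= 50.00

50.00 DPS


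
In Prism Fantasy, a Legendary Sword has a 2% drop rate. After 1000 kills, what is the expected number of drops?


Expected drops = kills * (drop_rate / 100)
= 1000 * (2 / 100)
= 1000 * 0.02
= 20.0

20.0 drops


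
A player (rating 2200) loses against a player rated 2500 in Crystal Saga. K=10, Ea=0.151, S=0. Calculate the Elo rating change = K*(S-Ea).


Elo update: delta = K * (S - Ea), where S = 0 (loses)
S - Ea = 0 - 0.151 = -0.151
Rating change = 10 * -0.151
= -1.51

-1.51 rating points


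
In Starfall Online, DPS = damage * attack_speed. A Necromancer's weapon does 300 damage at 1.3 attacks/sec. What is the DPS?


DPS = damage * attack_speed
= 300 * 1.3
= 390.0

390.0 DPS


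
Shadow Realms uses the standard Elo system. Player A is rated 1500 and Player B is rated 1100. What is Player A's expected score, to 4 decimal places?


Elo expected score: Ea = 1/(1 + 10^((Rb-Ra)/400))
Rb - Ra = 1100 - 1500 = -400
(Rb-Ra)/400 = -400/400 = -1.0
10^-1.0 = 0.1
Ea = 1/(1 + 0.1) = 1/1.1 = 0.9091

0.9091


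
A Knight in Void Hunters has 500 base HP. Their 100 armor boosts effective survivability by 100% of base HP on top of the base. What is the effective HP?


EHP = 500 * (1 + 100/100)
= 500 * (1 + 1.0)
= 500 * 2.0
= 1000.0

1000.0 EHP


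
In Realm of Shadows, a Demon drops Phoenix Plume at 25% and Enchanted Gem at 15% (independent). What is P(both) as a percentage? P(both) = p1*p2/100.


For independent events, P(both) = P(A) * P(B)
= 25% * 15%
= 375 / 100 %
= 3.75%

3.75%


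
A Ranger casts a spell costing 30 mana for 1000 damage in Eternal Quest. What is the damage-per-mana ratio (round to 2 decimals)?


Efficiency = damage / mana
= 1000 / 30
= 33.33

33.33 dmg/mana
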